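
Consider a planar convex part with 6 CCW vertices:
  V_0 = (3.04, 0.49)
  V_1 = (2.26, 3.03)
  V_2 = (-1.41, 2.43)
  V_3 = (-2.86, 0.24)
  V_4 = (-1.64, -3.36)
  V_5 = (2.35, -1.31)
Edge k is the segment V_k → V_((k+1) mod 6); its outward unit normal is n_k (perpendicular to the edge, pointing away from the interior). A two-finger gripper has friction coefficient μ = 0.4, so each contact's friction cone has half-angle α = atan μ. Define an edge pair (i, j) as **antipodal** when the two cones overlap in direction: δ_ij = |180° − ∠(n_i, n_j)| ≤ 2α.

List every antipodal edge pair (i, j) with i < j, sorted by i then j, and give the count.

α = atan 0.4 = 21.80°;  2α = 43.60°
n_0 = (+0.9559, +0.2936)
n_1 = (-0.1613, +0.9869)
n_2 = (-0.8338, +0.5521)
n_3 = (-0.9471, -0.3210)
n_4 = (+0.4570, -0.8895)
n_5 = (+0.9337, -0.3579)
  (0,1): δ = 97.79°  ·
  (0,2): δ = 50.58°  ·
  (0,3): δ = 1.65°  ✓
  (0,4): δ = 100.12°  ·
  (0,5): δ = 141.96°  ·
  (1,2): δ = 132.79°  ·
  (1,3): δ = 80.56°  ·
  (1,4): δ = 17.91°  ✓
  (1,5): δ = 59.74°  ·
  (2,3): δ = 127.77°  ·
  (2,4): δ = 29.30°  ✓
  (2,5): δ = 12.54°  ✓
  (3,4): δ = 81.53°  ·
  (3,5): δ = 39.69°  ✓
  (4,5): δ = 138.17°  ·
antipodal pairs: 5

count = 5; pairs: (0,3), (1,4), (2,4), (2,5), (3,5)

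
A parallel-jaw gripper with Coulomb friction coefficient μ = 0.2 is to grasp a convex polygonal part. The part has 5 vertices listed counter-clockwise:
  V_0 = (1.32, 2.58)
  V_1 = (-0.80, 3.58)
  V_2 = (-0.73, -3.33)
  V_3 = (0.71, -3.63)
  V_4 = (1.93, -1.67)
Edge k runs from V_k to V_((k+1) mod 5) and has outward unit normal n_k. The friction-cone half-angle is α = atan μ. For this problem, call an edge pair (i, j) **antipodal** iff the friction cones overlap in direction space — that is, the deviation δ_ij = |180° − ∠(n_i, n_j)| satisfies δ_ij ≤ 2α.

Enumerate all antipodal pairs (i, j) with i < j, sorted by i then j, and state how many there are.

α = atan 0.2 = 11.31°;  2α = 22.62°
n_0 = (+0.4266, +0.9044)
n_1 = (-0.9999, -0.0101)
n_2 = (-0.2040, -0.9790)
n_3 = (+0.8490, -0.5284)
n_4 = (+0.9899, +0.1421)
  (0,1): δ = 64.17°  ·
  (0,2): δ = 13.48°  ✓
  (0,3): δ = 83.35°  ·
  (0,4): δ = 123.42°  ·
  (1,2): δ = 102.35°  ·
  (1,3): δ = 32.48°  ·
  (1,4): δ = 7.59°  ✓
  (2,3): δ = 110.13°  ·
  (2,4): δ = 70.06°  ·
  (3,4): δ = 139.93°  ·
antipodal pairs: 2

count = 2; pairs: (0,2), (1,4)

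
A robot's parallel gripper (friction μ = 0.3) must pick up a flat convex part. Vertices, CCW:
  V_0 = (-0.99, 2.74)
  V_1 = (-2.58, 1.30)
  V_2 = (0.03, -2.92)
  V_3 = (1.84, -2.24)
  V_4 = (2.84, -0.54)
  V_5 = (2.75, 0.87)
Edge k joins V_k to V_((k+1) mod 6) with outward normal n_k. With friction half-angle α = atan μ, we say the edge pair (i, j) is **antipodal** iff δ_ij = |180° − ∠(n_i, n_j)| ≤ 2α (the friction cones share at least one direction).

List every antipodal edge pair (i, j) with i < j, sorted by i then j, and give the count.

count = 4; pairs: (0,2), (0,3), (1,4), (1,5)

α = atan 0.3 = 16.70°;  2α = 33.40°
n_0 = (-0.6713, +0.7412)
n_1 = (-0.8505, -0.5260)
n_2 = (+0.3517, -0.9361)
n_3 = (+0.8619, -0.5070)
n_4 = (+0.9980, +0.0637)
n_5 = (+0.4472, +0.8944)
  (0,1): δ = 100.43°  ·
  (0,2): δ = 21.58°  ✓
  (0,3): δ = 17.37°  ✓
  (0,4): δ = 51.49°  ·
  (0,5): δ = 111.27°  ·
  (1,2): δ = 101.15°  ·
  (1,3): δ = 62.20°  ·
  (1,4): δ = 28.08°  ✓
  (1,5): δ = 31.70°  ✓
  (2,3): δ = 141.06°  ·
  (2,4): δ = 106.94°  ·
  (2,5): δ = 47.16°  ·
  (3,4): δ = 145.88°  ·
  (3,5): δ = 86.10°  ·
  (4,5): δ = 120.22°  ·
antipodal pairs: 4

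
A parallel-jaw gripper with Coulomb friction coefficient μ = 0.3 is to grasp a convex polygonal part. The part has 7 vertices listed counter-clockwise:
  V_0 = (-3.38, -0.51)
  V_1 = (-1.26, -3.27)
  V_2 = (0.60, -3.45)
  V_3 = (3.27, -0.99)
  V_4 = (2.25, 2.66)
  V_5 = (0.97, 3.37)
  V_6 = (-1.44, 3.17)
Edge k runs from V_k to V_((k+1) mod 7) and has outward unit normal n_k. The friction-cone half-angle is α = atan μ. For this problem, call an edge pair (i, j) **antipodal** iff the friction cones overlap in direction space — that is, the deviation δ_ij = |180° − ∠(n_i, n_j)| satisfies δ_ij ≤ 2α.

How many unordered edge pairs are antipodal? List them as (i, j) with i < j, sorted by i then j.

α = atan 0.3 = 16.70°;  2α = 33.40°
n_0 = (-0.7931, -0.6092)
n_1 = (-0.0963, -0.9954)
n_2 = (+0.6776, -0.7354)
n_3 = (+0.9631, +0.2691)
n_4 = (+0.4851, +0.8745)
n_5 = (-0.0827, +0.9966)
n_6 = (-0.8846, +0.4663)
  (0,1): δ = 133.06°  ·
  (0,2): δ = 84.87°  ·
  (0,3): δ = 21.92°  ✓
  (0,4): δ = 23.45°  ✓
  (0,5): δ = 57.22°  ·
  (0,6): δ = 114.67°  ·
  (1,2): δ = 131.82°  ·
  (1,3): δ = 68.86°  ·
  (1,4): δ = 23.49°  ✓
  (1,5): δ = 10.27°  ✓
  (1,6): δ = 67.73°  ·
  (2,3): δ = 117.04°  ·
  (2,4): δ = 71.67°  ·
  (2,5): δ = 37.91°  ·
  (2,6): δ = 19.55°  ✓
  (3,4): δ = 134.63°  ·
  (3,5): δ = 100.87°  ·
  (3,6): δ = 43.41°  ·
  (4,5): δ = 146.24°  ·
  (4,6): δ = 88.78°  ·
  (5,6): δ = 122.54°  ·
antipodal pairs: 5

count = 5; pairs: (0,3), (0,4), (1,4), (1,5), (2,6)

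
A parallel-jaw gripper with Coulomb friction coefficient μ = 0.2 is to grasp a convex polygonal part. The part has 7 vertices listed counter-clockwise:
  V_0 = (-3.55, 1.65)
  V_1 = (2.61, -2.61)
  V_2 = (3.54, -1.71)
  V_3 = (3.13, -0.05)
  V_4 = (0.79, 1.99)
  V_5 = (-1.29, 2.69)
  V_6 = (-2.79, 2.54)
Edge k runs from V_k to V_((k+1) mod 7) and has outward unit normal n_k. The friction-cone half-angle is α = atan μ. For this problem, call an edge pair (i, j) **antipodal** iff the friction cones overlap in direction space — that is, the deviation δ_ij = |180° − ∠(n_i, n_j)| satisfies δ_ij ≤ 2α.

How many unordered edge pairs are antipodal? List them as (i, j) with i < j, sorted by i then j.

count = 3; pairs: (0,3), (0,4), (1,6)

α = atan 0.2 = 11.31°;  2α = 22.62°
n_0 = (-0.5688, -0.8225)
n_1 = (+0.6954, -0.7186)
n_2 = (+0.9708, +0.2398)
n_3 = (+0.6571, +0.7538)
n_4 = (+0.3190, +0.9478)
n_5 = (-0.0995, +0.9950)
n_6 = (-0.7605, +0.6494)
  (0,1): δ = 101.27°  ·
  (0,2): δ = 41.46°  ·
  (0,3): δ = 6.42°  ✓
  (0,4): δ = 16.07°  ✓
  (0,5): δ = 40.38°  ·
  (0,6): δ = 84.17°  ·
  (1,2): δ = 120.19°  ·
  (1,3): δ = 85.14°  ·
  (1,4): δ = 62.66°  ·
  (1,5): δ = 38.35°  ·
  (1,6): δ = 5.44°  ✓
  (2,3): δ = 144.96°  ·
  (2,4): δ = 122.47°  ·
  (2,5): δ = 98.16°  ·
  (2,6): δ = 54.37°  ·
  (3,4): δ = 157.52°  ·
  (3,5): δ = 133.21°  ·
  (3,6): δ = 89.41°  ·
  (4,5): δ = 155.69°  ·
  (4,6): δ = 111.90°  ·
  (5,6): δ = 136.21°  ·
antipodal pairs: 3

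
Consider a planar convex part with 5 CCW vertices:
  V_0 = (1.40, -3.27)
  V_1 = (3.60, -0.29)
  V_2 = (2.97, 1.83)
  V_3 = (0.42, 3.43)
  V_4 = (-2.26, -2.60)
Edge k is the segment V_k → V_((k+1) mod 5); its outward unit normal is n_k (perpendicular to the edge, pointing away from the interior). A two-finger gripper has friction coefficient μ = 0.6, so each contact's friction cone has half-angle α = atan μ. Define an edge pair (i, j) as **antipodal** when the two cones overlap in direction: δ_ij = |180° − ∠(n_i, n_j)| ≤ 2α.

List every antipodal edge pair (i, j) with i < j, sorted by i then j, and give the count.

α = atan 0.6 = 30.96°;  2α = 61.93°
n_0 = (+0.8045, -0.5939)
n_1 = (+0.9586, +0.2849)
n_2 = (+0.5315, +0.8471)
n_3 = (-0.9138, +0.4061)
n_4 = (-0.1801, -0.9837)
  (0,1): δ = 127.01°  ·
  (0,2): δ = 85.67°  ·
  (0,3): δ = 12.47°  ✓
  (0,4): δ = 116.06°  ·
  (1,2): δ = 138.66°  ·
  (1,3): δ = 40.51°  ✓
  (1,4): δ = 63.08°  ·
  (2,3): δ = 81.86°  ·
  (2,4): δ = 21.73°  ✓
  (3,4): δ = 76.41°  ·
antipodal pairs: 3

count = 3; pairs: (0,3), (1,3), (2,4)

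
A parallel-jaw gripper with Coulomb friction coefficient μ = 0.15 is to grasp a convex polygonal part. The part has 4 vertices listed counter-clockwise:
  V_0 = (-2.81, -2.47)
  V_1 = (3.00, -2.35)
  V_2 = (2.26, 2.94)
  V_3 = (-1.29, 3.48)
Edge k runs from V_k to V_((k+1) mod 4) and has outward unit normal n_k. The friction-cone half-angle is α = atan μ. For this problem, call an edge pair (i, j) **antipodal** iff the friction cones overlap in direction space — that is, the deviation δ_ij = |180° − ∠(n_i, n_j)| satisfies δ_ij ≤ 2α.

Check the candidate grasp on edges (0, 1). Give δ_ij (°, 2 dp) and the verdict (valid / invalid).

δ = 83.22°, invalid

α = atan 0.15 = 8.53°;  2α = 17.06°
edge 0: e_0 = (+5.81, +0.12);  n_0 = (+0.0206, -0.9998)
edge 1: e_1 = (-0.74, +5.29);  n_1 = (+0.9904, +0.1385)
∠(n_0, n_1) = 96.78°
δ = |180° − 96.78°| = 83.22°
83.22° > 2α = 17.06°  →  invalid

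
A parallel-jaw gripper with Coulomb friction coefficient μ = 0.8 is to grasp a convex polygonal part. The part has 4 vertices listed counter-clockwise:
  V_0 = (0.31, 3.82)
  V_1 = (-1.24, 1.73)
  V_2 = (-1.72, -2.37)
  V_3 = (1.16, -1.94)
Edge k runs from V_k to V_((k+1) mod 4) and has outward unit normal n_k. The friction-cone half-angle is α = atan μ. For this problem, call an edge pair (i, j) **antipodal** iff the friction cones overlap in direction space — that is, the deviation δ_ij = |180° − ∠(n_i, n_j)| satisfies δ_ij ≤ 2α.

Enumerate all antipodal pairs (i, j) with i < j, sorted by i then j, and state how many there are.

α = atan 0.8 = 38.66°;  2α = 77.32°
n_0 = (-0.8032, +0.5957)
n_1 = (-0.9932, +0.1163)
n_2 = (+0.1477, -0.9890)
n_3 = (+0.9893, +0.1460)
  (0,1): δ = 150.12°  ·
  (0,2): δ = 44.95°  ✓
  (0,3): δ = 44.96°  ✓
  (1,2): δ = 74.83°  ✓
  (1,3): δ = 15.07°  ✓
  (2,3): δ = 90.10°  ·
antipodal pairs: 4

count = 4; pairs: (0,2), (0,3), (1,2), (1,3)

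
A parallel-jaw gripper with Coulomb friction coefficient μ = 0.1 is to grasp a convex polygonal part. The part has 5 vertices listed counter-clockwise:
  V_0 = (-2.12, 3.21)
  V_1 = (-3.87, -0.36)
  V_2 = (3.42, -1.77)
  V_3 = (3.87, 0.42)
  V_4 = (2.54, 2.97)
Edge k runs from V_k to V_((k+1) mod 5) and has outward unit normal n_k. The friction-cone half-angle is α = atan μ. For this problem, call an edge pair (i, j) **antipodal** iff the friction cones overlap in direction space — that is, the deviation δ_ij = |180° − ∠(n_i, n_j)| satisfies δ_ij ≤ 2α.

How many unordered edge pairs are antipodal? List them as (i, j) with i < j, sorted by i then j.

count = 1; pairs: (1,4)

α = atan 0.1 = 5.71°;  2α = 11.42°
n_0 = (-0.8979, +0.4402)
n_1 = (-0.1899, -0.9818)
n_2 = (+0.9795, -0.2013)
n_3 = (+0.8866, +0.4624)
n_4 = (+0.0514, +0.9987)
  (0,1): δ = 74.83°  ·
  (0,2): δ = 14.50°  ·
  (0,3): δ = 53.66°  ·
  (0,4): δ = 113.17°  ·
  (1,2): δ = 90.66°  ·
  (1,3): δ = 51.51°  ·
  (1,4): δ = 8.00°  ✓
  (2,3): δ = 140.84°  ·
  (2,4): δ = 81.34°  ·
  (3,4): δ = 120.49°  ·
antipodal pairs: 1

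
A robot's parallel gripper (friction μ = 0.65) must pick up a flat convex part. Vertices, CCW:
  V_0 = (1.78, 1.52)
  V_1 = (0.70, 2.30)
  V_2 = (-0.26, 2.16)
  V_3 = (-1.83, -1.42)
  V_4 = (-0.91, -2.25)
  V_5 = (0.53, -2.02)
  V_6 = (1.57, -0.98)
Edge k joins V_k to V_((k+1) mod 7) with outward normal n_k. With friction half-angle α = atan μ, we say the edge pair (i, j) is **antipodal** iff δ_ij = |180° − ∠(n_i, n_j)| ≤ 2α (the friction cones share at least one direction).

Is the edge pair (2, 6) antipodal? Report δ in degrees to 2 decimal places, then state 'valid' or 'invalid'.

δ = 18.88°, valid

α = atan 0.65 = 33.02°;  2α = 66.05°
edge 2: e_2 = (-1.57, -3.58);  n_2 = (-0.9158, +0.4016)
edge 6: e_6 = (+0.21, +2.50);  n_6 = (+0.9965, -0.0837)
∠(n_2, n_6) = 161.12°
δ = |180° − 161.12°| = 18.88°
18.88° ≤ 2α = 66.05°  →  valid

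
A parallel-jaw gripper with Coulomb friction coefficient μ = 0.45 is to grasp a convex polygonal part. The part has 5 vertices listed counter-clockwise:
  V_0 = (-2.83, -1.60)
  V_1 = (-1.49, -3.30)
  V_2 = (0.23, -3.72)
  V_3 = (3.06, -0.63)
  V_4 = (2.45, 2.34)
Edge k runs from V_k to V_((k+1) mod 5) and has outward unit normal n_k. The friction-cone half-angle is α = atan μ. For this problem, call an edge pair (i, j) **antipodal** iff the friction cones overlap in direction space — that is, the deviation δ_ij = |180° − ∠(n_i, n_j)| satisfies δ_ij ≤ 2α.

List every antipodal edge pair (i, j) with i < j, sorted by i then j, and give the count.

α = atan 0.45 = 24.23°;  2α = 48.46°
n_0 = (-0.7854, -0.6190)
n_1 = (-0.2372, -0.9715)
n_2 = (+0.7375, -0.6754)
n_3 = (+0.9796, +0.2012)
n_4 = (-0.5981, +0.8015)
  (0,1): δ = 141.97°  ·
  (0,2): δ = 80.73°  ·
  (0,3): δ = 26.64°  ✓
  (0,4): δ = 88.48°  ·
  (1,2): δ = 118.76°  ·
  (1,3): δ = 64.67°  ·
  (1,4): δ = 50.45°  ·
  (2,3): δ = 125.91°  ·
  (2,4): δ = 10.78°  ✓
  (3,4): δ = 64.88°  ·
antipodal pairs: 2

count = 2; pairs: (0,3), (2,4)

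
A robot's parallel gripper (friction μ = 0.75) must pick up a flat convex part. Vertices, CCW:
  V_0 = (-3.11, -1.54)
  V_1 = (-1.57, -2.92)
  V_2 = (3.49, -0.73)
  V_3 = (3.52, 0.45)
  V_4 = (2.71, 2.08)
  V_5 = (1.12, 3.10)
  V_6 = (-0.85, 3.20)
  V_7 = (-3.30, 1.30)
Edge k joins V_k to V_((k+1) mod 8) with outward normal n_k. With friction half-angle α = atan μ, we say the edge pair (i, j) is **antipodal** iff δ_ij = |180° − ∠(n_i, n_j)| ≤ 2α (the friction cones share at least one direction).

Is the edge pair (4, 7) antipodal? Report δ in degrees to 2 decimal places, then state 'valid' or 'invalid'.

α = atan 0.75 = 36.87°;  2α = 73.74°
edge 4: e_4 = (-1.59, +1.02);  n_4 = (+0.5400, +0.8417)
edge 7: e_7 = (+0.19, -2.84);  n_7 = (-0.9978, -0.0668)
∠(n_4, n_7) = 126.51°
δ = |180° − 126.51°| = 53.49°
53.49° ≤ 2α = 73.74°  →  valid

δ = 53.49°, valid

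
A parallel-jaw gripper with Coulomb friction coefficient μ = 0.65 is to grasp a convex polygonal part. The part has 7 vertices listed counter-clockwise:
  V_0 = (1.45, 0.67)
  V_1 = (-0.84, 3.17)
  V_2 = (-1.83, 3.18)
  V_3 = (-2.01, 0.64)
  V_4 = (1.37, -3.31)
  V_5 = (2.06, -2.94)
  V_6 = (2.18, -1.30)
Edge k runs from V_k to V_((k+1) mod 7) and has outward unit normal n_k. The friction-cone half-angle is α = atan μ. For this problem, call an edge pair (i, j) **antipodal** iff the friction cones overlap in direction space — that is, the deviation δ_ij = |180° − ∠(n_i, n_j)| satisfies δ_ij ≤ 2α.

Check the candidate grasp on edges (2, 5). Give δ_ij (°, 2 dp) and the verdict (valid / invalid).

α = atan 0.65 = 33.02°;  2α = 66.05°
edge 2: e_2 = (-0.18, -2.54);  n_2 = (-0.9975, +0.0707)
edge 5: e_5 = (+0.12, +1.64);  n_5 = (+0.9973, -0.0730)
∠(n_2, n_5) = 179.87°
δ = |180° − 179.87°| = 0.13°
0.13° ≤ 2α = 66.05°  →  valid

δ = 0.13°, valid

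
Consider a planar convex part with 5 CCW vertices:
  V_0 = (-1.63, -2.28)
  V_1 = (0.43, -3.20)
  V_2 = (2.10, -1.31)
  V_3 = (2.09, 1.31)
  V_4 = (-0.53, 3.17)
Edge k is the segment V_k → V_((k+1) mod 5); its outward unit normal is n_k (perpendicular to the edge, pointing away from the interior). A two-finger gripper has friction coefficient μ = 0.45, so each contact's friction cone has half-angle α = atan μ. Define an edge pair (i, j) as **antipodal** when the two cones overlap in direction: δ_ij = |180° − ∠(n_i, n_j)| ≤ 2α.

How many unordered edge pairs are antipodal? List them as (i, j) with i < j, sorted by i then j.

count = 3; pairs: (0,3), (1,4), (2,4)

α = atan 0.45 = 24.23°;  2α = 48.46°
n_0 = (-0.4078, -0.9131)
n_1 = (+0.7494, -0.6621)
n_2 = (+1.0000, +0.0038)
n_3 = (+0.5789, +0.8154)
n_4 = (-0.9802, +0.1978)
  (0,1): δ = 107.40°  ·
  (0,2): δ = 65.72°  ·
  (0,3): δ = 11.31°  ✓
  (0,4): δ = 102.65°  ·
  (1,2): δ = 138.32°  ·
  (1,3): δ = 83.91°  ·
  (1,4): δ = 30.05°  ✓
  (2,3): δ = 125.59°  ·
  (2,4): δ = 11.63°  ✓
  (3,4): δ = 66.04°  ·
antipodal pairs: 3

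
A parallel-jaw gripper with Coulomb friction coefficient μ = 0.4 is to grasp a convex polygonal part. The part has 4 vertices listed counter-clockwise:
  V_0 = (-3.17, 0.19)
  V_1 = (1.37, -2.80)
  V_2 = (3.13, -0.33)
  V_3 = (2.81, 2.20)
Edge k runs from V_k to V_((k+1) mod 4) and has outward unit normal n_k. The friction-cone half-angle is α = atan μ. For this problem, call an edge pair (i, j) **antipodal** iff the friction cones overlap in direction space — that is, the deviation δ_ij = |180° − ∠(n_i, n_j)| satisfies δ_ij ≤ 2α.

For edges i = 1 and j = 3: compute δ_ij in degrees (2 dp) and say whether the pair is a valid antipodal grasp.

δ = 35.95°, valid

α = atan 0.4 = 21.80°;  2α = 43.60°
edge 1: e_1 = (+1.76, +2.47);  n_1 = (+0.8144, -0.5803)
edge 3: e_3 = (-5.98, -2.01);  n_3 = (-0.3186, +0.9479)
∠(n_1, n_3) = 144.05°
δ = |180° − 144.05°| = 35.95°
35.95° ≤ 2α = 43.60°  →  valid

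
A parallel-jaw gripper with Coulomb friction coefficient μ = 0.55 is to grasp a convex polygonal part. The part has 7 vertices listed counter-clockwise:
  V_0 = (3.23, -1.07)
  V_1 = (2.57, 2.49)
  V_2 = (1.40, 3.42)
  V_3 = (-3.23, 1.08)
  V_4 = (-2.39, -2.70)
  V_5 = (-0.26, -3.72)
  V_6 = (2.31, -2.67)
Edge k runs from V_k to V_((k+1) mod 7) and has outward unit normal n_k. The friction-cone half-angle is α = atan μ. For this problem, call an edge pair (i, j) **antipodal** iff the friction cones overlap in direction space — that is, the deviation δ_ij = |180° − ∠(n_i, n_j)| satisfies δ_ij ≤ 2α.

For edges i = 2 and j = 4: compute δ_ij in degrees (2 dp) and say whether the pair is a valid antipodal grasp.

α = atan 0.55 = 28.81°;  2α = 57.62°
edge 2: e_2 = (-4.63, -2.34);  n_2 = (-0.4511, +0.8925)
edge 4: e_4 = (+2.13, -1.02);  n_4 = (-0.4319, -0.9019)
∠(n_2, n_4) = 127.60°
δ = |180° − 127.60°| = 52.40°
52.40° ≤ 2α = 57.62°  →  valid

δ = 52.40°, valid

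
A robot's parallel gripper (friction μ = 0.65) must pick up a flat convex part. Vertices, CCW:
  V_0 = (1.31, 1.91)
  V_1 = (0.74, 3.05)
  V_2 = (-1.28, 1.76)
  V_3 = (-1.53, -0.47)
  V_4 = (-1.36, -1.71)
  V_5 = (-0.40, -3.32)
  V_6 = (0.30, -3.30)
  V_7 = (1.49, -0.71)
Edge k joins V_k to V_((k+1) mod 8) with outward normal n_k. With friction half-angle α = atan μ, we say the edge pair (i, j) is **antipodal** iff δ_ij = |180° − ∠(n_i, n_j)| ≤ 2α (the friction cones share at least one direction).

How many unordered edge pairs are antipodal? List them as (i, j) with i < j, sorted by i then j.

count = 13; pairs: (0,2), (0,3), (0,4), (0,5), (1,5), (1,6), (1,7), (2,6), (2,7), (3,6), (3,7), (4,6), (4,7)

α = atan 0.65 = 33.02°;  2α = 66.05°
n_0 = (+0.8944, +0.4472)
n_1 = (-0.5382, +0.8428)
n_2 = (-0.9938, +0.1114)
n_3 = (-0.9907, -0.1358)
n_4 = (-0.8589, -0.5121)
n_5 = (+0.0286, -0.9996)
n_6 = (+0.9087, -0.4175)
n_7 = (+0.9976, +0.0685)
  (0,1): δ = 84.00°  ·
  (0,2): δ = 32.96°  ✓
  (0,3): δ = 18.76°  ✓
  (0,4): δ = 4.24°  ✓
  (0,5): δ = 65.07°  ✓
  (0,6): δ = 128.76°  ·
  (0,7): δ = 157.37°  ·
  (1,2): δ = 128.96°  ·
  (1,3): δ = 114.76°  ·
  (1,4): δ = 91.76°  ·
  (1,5): δ = 30.93°  ✓
  (1,6): δ = 32.76°  ✓
  (1,7): δ = 61.37°  ✓
  (2,3): δ = 165.80°  ·
  (2,4): δ = 142.80°  ·
  (2,5): δ = 81.97°  ·
  (2,6): δ = 18.28°  ✓
  (2,7): δ = 10.33°  ✓
  (3,4): δ = 157.00°  ·
  (3,5): δ = 96.17°  ·
  (3,6): δ = 32.48°  ✓
  (3,7): δ = 3.88°  ✓
  (4,5): δ = 119.17°  ·
  (4,6): δ = 55.48°  ✓
  (4,7): δ = 26.88°  ✓
  (5,6): δ = 116.31°  ·
  (5,7): δ = 87.71°  ·
  (6,7): δ = 151.39°  ·
antipodal pairs: 13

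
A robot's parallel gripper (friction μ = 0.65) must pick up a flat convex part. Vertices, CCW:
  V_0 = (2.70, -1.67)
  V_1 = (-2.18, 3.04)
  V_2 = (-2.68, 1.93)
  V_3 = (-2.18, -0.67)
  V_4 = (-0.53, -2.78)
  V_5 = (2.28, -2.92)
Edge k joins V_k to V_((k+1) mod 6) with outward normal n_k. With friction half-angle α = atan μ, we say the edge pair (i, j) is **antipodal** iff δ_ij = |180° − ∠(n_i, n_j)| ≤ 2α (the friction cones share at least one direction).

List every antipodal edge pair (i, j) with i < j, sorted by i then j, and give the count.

α = atan 0.65 = 33.02°;  2α = 66.05°
n_0 = (+0.6945, +0.7195)
n_1 = (-0.9118, +0.4107)
n_2 = (-0.9820, -0.1888)
n_3 = (-0.7877, -0.6160)
n_4 = (-0.0498, -0.9988)
n_5 = (+0.9479, -0.3185)
  (0,1): δ = 70.26°  ·
  (0,2): δ = 35.13°  ✓
  (0,3): δ = 7.99°  ✓
  (0,4): δ = 41.13°  ✓
  (0,5): δ = 115.41°  ·
  (1,2): δ = 144.87°  ·
  (1,3): δ = 117.73°  ·
  (1,4): δ = 68.60°  ·
  (1,5): δ = 5.68°  ✓
  (2,3): δ = 152.86°  ·
  (2,4): δ = 103.74°  ·
  (2,5): δ = 29.46°  ✓
  (3,4): δ = 130.88°  ·
  (3,5): δ = 56.60°  ✓
  (4,5): δ = 105.72°  ·
antipodal pairs: 6

count = 6; pairs: (0,2), (0,3), (0,4), (1,5), (2,5), (3,5)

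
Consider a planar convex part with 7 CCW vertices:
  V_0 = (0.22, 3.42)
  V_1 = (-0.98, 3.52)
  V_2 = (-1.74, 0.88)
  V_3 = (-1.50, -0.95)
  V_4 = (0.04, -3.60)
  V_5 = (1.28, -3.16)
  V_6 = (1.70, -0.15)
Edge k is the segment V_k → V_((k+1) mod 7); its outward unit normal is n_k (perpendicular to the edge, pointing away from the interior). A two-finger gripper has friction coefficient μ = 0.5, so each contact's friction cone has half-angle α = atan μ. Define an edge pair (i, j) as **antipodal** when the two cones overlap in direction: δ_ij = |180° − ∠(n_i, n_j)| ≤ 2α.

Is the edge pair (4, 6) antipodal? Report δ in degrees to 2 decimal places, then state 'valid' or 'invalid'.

α = atan 0.5 = 26.57°;  2α = 53.13°
edge 4: e_4 = (+1.24, +0.44);  n_4 = (+0.3344, -0.9424)
edge 6: e_6 = (-1.48, +3.57);  n_6 = (+0.9238, +0.3830)
∠(n_4, n_6) = 92.98°
δ = |180° − 92.98°| = 87.02°
87.02° > 2α = 53.13°  →  invalid

δ = 87.02°, invalid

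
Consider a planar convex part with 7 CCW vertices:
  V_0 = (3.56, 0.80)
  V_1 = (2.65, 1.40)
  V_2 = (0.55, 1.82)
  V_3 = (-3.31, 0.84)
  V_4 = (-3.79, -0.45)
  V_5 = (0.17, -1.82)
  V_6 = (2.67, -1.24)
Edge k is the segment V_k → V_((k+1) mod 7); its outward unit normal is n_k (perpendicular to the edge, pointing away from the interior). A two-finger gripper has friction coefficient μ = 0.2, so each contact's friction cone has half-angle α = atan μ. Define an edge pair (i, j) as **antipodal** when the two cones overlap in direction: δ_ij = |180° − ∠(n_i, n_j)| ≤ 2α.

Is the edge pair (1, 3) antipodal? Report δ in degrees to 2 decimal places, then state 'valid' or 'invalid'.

δ = 99.10°, invalid

α = atan 0.2 = 11.31°;  2α = 22.62°
edge 1: e_1 = (-2.10, +0.42);  n_1 = (+0.1961, +0.9806)
edge 3: e_3 = (-0.48, -1.29);  n_3 = (-0.9372, +0.3487)
∠(n_1, n_3) = 80.90°
δ = |180° − 80.90°| = 99.10°
99.10° > 2α = 22.62°  →  invalid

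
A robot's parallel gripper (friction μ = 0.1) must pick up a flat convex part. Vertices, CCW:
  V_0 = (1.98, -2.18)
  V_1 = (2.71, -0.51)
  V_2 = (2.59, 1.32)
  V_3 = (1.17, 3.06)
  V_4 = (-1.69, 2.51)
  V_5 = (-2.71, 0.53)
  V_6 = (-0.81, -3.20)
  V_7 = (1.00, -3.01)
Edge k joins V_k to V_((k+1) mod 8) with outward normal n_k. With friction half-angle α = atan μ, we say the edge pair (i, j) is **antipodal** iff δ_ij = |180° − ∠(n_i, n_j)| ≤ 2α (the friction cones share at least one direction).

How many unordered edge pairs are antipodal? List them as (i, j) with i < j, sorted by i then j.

count = 2; pairs: (0,4), (3,6)

α = atan 0.1 = 5.71°;  2α = 11.42°
n_0 = (+0.9163, -0.4005)
n_1 = (+0.9979, +0.0654)
n_2 = (+0.7748, +0.6323)
n_3 = (-0.1888, +0.9820)
n_4 = (-0.8890, +0.4580)
n_5 = (-0.8911, -0.4539)
n_6 = (+0.1044, -0.9945)
n_7 = (+0.6463, -0.7631)
  (0,1): δ = 152.64°  ·
  (0,2): δ = 117.17°  ·
  (0,3): δ = 55.50°  ·
  (0,4): δ = 3.64°  ✓
  (0,5): δ = 50.60°  ·
  (0,6): δ = 119.60°  ·
  (0,7): δ = 153.87°  ·
  (1,2): δ = 144.53°  ·
  (1,3): δ = 82.87°  ·
  (1,4): δ = 31.01°  ·
  (1,5): δ = 23.24°  ·
  (1,6): δ = 92.24°  ·
  (1,7): δ = 126.51°  ·
  (2,3): δ = 118.33°  ·
  (2,4): δ = 66.47°  ·
  (2,5): δ = 12.22°  ·
  (2,6): δ = 56.77°  ·
  (2,7): δ = 91.04°  ·
  (3,4): δ = 128.14°  ·
  (3,5): δ = 73.89°  ·
  (3,6): δ = 4.89°  ✓
  (3,7): δ = 29.38°  ·
  (4,5): δ = 125.75°  ·
  (4,6): δ = 56.75°  ·
  (4,7): δ = 22.48°  ·
  (5,6): δ = 111.00°  ·
  (5,7): δ = 76.73°  ·
  (6,7): δ = 145.73°  ·
antipodal pairs: 2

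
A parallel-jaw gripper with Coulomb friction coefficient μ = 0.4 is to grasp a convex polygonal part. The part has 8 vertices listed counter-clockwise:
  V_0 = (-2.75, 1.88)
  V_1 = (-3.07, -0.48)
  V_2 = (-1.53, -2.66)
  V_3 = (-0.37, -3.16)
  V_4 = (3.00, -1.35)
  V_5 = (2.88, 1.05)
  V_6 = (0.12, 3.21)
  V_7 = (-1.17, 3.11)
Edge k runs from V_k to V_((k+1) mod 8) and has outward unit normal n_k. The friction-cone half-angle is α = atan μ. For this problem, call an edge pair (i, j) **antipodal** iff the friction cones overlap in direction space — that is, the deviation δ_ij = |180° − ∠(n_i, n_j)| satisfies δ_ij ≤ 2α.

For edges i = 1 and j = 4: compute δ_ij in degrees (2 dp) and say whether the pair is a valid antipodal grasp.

δ = 32.38°, valid

α = atan 0.4 = 21.80°;  2α = 43.60°
edge 1: e_1 = (+1.54, -2.18);  n_1 = (-0.8168, -0.5770)
edge 4: e_4 = (-0.12, +2.40);  n_4 = (+0.9988, +0.0499)
∠(n_1, n_4) = 147.62°
δ = |180° − 147.62°| = 32.38°
32.38° ≤ 2α = 43.60°  →  valid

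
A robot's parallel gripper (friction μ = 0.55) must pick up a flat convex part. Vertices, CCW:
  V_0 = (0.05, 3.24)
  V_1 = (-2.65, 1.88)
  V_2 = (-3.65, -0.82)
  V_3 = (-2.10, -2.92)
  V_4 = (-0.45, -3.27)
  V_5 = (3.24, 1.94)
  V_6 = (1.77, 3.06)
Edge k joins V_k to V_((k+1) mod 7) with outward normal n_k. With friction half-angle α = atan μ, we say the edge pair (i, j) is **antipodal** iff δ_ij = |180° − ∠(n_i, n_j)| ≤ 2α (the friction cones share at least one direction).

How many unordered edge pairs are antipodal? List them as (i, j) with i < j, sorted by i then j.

α = atan 0.55 = 28.81°;  2α = 57.62°
n_0 = (-0.4499, +0.8931)
n_1 = (-0.9377, +0.3473)
n_2 = (-0.8046, -0.5939)
n_3 = (-0.2075, -0.9782)
n_4 = (+0.8161, -0.5780)
n_5 = (+0.6060, +0.7954)
n_6 = (+0.1041, +0.9946)
  (0,1): δ = 137.06°  ·
  (0,2): δ = 80.30°  ·
  (0,3): δ = 38.71°  ✓
  (0,4): δ = 27.96°  ✓
  (0,5): δ = 115.96°  ·
  (0,6): δ = 147.29°  ·
  (1,2): δ = 123.25°  ·
  (1,3): δ = 81.65°  ·
  (1,4): δ = 14.99°  ✓
  (1,5): δ = 73.02°  ·
  (1,6): δ = 104.35°  ·
  (2,3): δ = 138.41°  ·
  (2,4): δ = 71.74°  ·
  (2,5): δ = 16.27°  ✓
  (2,6): δ = 47.59°  ✓
  (3,4): δ = 113.33°  ·
  (3,5): δ = 25.33°  ✓
  (3,6): δ = 6.00°  ✓
  (4,5): δ = 92.00°  ·
  (4,6): δ = 60.67°  ·
  (5,6): δ = 148.67°  ·
antipodal pairs: 7

count = 7; pairs: (0,3), (0,4), (1,4), (2,5), (2,6), (3,5), (3,6)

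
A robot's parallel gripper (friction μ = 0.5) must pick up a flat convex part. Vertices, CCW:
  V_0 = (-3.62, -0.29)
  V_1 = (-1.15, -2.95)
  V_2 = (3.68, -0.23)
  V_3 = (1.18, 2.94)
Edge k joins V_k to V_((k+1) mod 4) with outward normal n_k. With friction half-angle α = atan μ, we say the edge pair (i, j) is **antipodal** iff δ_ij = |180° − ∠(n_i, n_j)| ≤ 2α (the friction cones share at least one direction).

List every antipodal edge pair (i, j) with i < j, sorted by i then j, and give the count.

α = atan 0.5 = 26.57°;  2α = 53.13°
n_0 = (-0.7328, -0.6805)
n_1 = (+0.4907, -0.8713)
n_2 = (+0.7852, +0.6192)
n_3 = (-0.5583, +0.8296)
  (0,1): δ = 103.49°  ·
  (0,2): δ = 4.62°  ✓
  (0,3): δ = 81.06°  ·
  (1,2): δ = 81.13°  ·
  (1,3): δ = 4.55°  ✓
  (2,3): δ = 94.32°  ·
antipodal pairs: 2

count = 2; pairs: (0,2), (1,3)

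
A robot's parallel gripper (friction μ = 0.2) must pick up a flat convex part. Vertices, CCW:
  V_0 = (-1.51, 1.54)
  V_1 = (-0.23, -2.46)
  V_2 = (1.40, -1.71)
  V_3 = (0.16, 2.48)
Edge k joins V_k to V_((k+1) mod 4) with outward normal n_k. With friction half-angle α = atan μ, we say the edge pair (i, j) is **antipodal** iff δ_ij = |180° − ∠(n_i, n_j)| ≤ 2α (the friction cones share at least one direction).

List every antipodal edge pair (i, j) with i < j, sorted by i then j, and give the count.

α = atan 0.2 = 11.31°;  2α = 22.62°
n_0 = (-0.9524, -0.3048)
n_1 = (+0.4180, -0.9084)
n_2 = (+0.9589, +0.2838)
n_3 = (-0.4905, +0.8714)
  (0,1): δ = 83.04°  ·
  (0,2): δ = 1.26°  ✓
  (0,3): δ = 101.63°  ·
  (1,2): δ = 98.22°  ·
  (1,3): δ = 4.67°  ✓
  (2,3): δ = 77.11°  ·
antipodal pairs: 2

count = 2; pairs: (0,2), (1,3)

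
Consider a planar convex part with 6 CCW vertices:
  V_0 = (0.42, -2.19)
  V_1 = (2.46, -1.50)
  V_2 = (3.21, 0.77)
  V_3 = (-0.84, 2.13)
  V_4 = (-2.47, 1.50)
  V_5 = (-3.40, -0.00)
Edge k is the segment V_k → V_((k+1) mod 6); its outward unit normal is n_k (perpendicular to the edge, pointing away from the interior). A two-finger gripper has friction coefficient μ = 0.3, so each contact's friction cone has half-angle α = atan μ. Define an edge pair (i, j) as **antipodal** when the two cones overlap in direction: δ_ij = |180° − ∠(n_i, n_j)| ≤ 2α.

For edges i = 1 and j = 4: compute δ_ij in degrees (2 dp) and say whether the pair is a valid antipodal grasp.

α = atan 0.3 = 16.70°;  2α = 33.40°
edge 1: e_1 = (+0.75, +2.27);  n_1 = (+0.9495, -0.3137)
edge 4: e_4 = (-0.93, -1.50);  n_4 = (-0.8499, +0.5269)
∠(n_1, n_4) = 166.48°
δ = |180° − 166.48°| = 13.52°
13.52° ≤ 2α = 33.40°  →  valid

δ = 13.52°, valid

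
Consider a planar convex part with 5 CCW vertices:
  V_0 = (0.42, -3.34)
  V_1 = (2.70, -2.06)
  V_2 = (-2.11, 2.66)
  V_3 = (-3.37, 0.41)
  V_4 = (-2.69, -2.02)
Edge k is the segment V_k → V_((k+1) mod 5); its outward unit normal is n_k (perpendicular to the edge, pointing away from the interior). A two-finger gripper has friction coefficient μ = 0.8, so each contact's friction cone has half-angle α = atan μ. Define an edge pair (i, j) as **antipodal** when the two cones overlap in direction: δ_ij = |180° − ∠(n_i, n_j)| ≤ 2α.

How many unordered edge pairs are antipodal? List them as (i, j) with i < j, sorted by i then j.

α = atan 0.8 = 38.66°;  2α = 77.32°
n_0 = (+0.4895, -0.8720)
n_1 = (+0.7004, +0.7138)
n_2 = (-0.8725, +0.4886)
n_3 = (-0.9630, -0.2695)
n_4 = (-0.3907, -0.9205)
  (0,1): δ = 73.77°  ✓
  (0,2): δ = 31.44°  ✓
  (0,3): δ = 76.32°  ✓
  (0,4): δ = 127.69°  ·
  (1,2): δ = 74.79°  ✓
  (1,3): δ = 29.91°  ✓
  (1,4): δ = 21.46°  ✓
  (2,3): δ = 135.12°  ·
  (2,4): δ = 83.75°  ·
  (3,4): δ = 128.63°  ·
antipodal pairs: 6

count = 6; pairs: (0,1), (0,2), (0,3), (1,2), (1,3), (1,4)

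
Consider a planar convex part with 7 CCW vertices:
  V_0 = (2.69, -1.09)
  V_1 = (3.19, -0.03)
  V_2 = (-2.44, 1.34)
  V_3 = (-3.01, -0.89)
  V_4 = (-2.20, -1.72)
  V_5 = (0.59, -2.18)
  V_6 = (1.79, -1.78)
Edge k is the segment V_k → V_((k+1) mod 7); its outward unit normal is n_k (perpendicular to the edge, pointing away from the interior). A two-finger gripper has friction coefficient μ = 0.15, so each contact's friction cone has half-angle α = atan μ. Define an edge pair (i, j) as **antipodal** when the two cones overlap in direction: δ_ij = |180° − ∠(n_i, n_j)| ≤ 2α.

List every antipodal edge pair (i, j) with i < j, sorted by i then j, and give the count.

count = 2; pairs: (0,2), (1,4)

α = atan 0.15 = 8.53°;  2α = 17.06°
n_0 = (+0.9044, -0.4266)
n_1 = (+0.2364, +0.9716)
n_2 = (-0.9689, +0.2476)
n_3 = (-0.7157, -0.6984)
n_4 = (-0.1627, -0.9867)
n_5 = (+0.3162, -0.9487)
n_6 = (+0.6084, -0.7936)
  (0,1): δ = 78.42°  ·
  (0,2): δ = 10.92°  ✓
  (0,3): δ = 69.55°  ·
  (0,4): δ = 105.89°  ·
  (0,5): δ = 133.69°  ·
  (0,6): δ = 152.73°  ·
  (1,2): δ = 90.66°  ·
  (1,3): δ = 32.02°  ·
  (1,4): δ = 4.31°  ✓
  (1,5): δ = 32.11°  ·
  (1,6): δ = 51.15°  ·
  (2,3): δ = 121.36°  ·
  (2,4): δ = 85.02°  ·
  (2,5): δ = 57.23°  ·
  (2,6): δ = 38.19°  ·
  (3,4): δ = 143.66°  ·
  (3,5): δ = 115.87°  ·
  (3,6): δ = 96.83°  ·
  (4,5): δ = 152.20°  ·
  (4,6): δ = 133.16°  ·
  (5,6): δ = 160.96°  ·
antipodal pairs: 2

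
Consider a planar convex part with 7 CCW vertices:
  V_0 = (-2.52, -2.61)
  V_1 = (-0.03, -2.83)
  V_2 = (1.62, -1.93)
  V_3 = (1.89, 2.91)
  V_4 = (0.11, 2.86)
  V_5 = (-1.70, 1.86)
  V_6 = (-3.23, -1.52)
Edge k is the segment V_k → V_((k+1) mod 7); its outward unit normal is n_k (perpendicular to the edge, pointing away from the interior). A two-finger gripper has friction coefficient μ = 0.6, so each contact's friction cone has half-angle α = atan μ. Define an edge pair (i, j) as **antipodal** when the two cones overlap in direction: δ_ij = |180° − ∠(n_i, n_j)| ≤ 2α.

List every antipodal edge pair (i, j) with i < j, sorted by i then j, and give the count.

count = 9; pairs: (0,3), (0,4), (1,3), (1,4), (1,5), (2,4), (2,5), (2,6), (3,6)

α = atan 0.6 = 30.96°;  2α = 61.93°
n_0 = (-0.0880, -0.9961)
n_1 = (+0.4789, -0.8779)
n_2 = (+0.9984, -0.0557)
n_3 = (-0.0281, +0.9996)
n_4 = (-0.4836, +0.8753)
n_5 = (-0.9110, +0.4124)
n_6 = (-0.8379, -0.5458)
  (0,1): δ = 146.34°  ·
  (0,2): δ = 88.14°  ·
  (0,3): δ = 6.66°  ✓
  (0,4): δ = 33.97°  ✓
  (0,5): δ = 70.69°  ·
  (0,6): δ = 128.13°  ·
  (1,2): δ = 121.80°  ·
  (1,3): δ = 27.00°  ✓
  (1,4): δ = 0.31°  ✓
  (1,5): δ = 37.04°  ✓
  (1,6): δ = 94.47°  ·
  (2,3): δ = 85.20°  ·
  (2,4): δ = 57.89°  ✓
  (2,5): δ = 21.16°  ✓
  (2,6): δ = 36.27°  ✓
  (3,4): δ = 152.69°  ·
  (3,5): δ = 115.96°  ·
  (3,6): δ = 58.53°  ✓
  (4,5): δ = 143.27°  ·
  (4,6): δ = 85.84°  ·
  (5,6): δ = 122.57°  ·
antipodal pairs: 9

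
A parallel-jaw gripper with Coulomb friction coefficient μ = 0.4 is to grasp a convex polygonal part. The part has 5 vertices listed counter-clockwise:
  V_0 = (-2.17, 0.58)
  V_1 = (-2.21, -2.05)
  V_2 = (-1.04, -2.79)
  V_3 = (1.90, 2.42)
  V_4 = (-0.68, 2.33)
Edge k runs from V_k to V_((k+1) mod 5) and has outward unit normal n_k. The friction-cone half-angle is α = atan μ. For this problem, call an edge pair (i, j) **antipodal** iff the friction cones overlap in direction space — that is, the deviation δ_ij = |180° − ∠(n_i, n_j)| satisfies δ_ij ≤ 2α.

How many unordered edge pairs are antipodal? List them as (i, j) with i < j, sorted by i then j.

count = 3; pairs: (0,2), (1,3), (2,4)

α = atan 0.4 = 21.80°;  2α = 43.60°
n_0 = (-0.9999, +0.0152)
n_1 = (-0.5345, -0.8451)
n_2 = (+0.8709, -0.4915)
n_3 = (-0.0349, +0.9994)
n_4 = (-0.7614, +0.6483)
  (0,1): δ = 121.44°  ·
  (0,2): δ = 28.56°  ✓
  (0,3): δ = 92.87°  ·
  (0,4): δ = 140.46°  ·
  (1,2): δ = 87.12°  ·
  (1,3): δ = 34.31°  ✓
  (1,4): δ = 81.90°  ·
  (2,3): δ = 58.57°  ·
  (2,4): δ = 10.98°  ✓
  (3,4): δ = 132.41°  ·
antipodal pairs: 3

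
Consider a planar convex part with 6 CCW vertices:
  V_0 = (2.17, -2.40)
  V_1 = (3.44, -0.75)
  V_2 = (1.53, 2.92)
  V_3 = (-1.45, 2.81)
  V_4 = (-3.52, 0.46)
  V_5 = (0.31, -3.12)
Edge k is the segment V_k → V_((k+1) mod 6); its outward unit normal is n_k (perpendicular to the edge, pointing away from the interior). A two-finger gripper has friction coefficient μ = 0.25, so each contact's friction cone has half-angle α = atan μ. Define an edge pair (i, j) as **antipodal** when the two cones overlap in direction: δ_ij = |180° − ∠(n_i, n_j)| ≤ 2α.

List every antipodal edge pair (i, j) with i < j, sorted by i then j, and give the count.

α = atan 0.25 = 14.04°;  2α = 28.07°
n_0 = (+0.7924, -0.6099)
n_1 = (+0.8871, +0.4617)
n_2 = (-0.0369, +0.9993)
n_3 = (-0.7504, +0.6610)
n_4 = (-0.6829, -0.7305)
n_5 = (+0.3610, -0.9326)
  (0,1): δ = 114.92°  ·
  (0,2): δ = 50.30°  ·
  (0,3): δ = 3.79°  ✓
  (0,4): δ = 84.52°  ·
  (0,5): δ = 148.75°  ·
  (1,2): δ = 115.38°  ·
  (1,3): δ = 68.87°  ·
  (1,4): δ = 19.44°  ✓
  (1,5): δ = 83.67°  ·
  (2,3): δ = 133.49°  ·
  (2,4): δ = 45.18°  ·
  (2,5): δ = 19.05°  ✓
  (3,4): δ = 91.69°  ·
  (3,5): δ = 27.46°  ✓
  (4,5): δ = 115.77°  ·
antipodal pairs: 4

count = 4; pairs: (0,3), (1,4), (2,5), (3,5)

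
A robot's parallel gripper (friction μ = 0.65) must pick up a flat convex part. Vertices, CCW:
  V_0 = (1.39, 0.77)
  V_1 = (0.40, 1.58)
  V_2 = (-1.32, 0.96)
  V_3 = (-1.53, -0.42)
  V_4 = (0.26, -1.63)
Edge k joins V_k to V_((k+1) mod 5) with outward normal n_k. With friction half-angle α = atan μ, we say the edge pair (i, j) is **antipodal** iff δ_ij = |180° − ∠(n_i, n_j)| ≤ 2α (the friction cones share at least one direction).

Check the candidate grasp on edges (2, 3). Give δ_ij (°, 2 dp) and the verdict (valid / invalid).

α = atan 0.65 = 33.02°;  2α = 66.05°
edge 2: e_2 = (-0.21, -1.38);  n_2 = (-0.9886, +0.1504)
edge 3: e_3 = (+1.79, -1.21);  n_3 = (-0.5600, -0.8285)
∠(n_2, n_3) = 64.59°
δ = |180° − 64.59°| = 115.41°
115.41° > 2α = 66.05°  →  invalid

δ = 115.41°, invalid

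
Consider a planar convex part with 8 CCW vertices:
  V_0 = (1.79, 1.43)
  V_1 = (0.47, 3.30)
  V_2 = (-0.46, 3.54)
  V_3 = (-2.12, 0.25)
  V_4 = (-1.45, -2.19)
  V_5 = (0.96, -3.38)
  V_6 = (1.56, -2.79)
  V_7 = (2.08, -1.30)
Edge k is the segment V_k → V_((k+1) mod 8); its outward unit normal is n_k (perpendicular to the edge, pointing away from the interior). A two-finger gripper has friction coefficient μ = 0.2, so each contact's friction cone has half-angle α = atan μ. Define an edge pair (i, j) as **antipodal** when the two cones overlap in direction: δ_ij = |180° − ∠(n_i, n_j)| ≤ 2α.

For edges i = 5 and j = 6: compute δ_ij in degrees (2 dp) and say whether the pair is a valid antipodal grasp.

δ = 153.76°, invalid

α = atan 0.2 = 11.31°;  2α = 22.62°
edge 5: e_5 = (+0.60, +0.59);  n_5 = (+0.7011, -0.7130)
edge 6: e_6 = (+0.52, +1.49);  n_6 = (+0.9442, -0.3295)
∠(n_5, n_6) = 26.24°
δ = |180° − 26.24°| = 153.76°
153.76° > 2α = 22.62°  →  invalid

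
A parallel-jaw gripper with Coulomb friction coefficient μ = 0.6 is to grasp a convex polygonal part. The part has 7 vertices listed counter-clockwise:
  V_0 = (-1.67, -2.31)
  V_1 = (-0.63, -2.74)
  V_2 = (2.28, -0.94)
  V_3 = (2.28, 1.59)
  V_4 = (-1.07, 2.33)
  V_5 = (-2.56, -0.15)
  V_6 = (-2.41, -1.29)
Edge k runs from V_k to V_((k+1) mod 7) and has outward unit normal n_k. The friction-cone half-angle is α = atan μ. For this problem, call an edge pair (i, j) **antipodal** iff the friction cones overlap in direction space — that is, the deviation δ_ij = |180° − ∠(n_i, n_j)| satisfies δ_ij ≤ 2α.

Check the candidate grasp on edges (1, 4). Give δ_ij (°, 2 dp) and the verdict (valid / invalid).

δ = 27.26°, valid

α = atan 0.6 = 30.96°;  2α = 61.93°
edge 1: e_1 = (+2.91, +1.80);  n_1 = (+0.5261, -0.8505)
edge 4: e_4 = (-1.49, -2.48);  n_4 = (-0.8572, +0.5150)
∠(n_1, n_4) = 152.74°
δ = |180° − 152.74°| = 27.26°
27.26° ≤ 2α = 61.93°  →  valid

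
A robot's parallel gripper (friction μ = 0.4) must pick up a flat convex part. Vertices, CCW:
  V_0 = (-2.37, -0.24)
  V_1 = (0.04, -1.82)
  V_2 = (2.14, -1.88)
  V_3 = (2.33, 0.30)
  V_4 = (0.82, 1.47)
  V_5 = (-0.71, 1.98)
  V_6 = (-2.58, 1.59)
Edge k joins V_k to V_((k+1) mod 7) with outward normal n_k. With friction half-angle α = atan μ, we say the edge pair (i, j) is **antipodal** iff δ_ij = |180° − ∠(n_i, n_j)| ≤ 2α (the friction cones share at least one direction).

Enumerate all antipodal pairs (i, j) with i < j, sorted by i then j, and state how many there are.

count = 6; pairs: (0,3), (0,4), (1,3), (1,4), (1,5), (2,6)

α = atan 0.4 = 21.80°;  2α = 43.60°
n_0 = (-0.5483, -0.8363)
n_1 = (-0.0286, -0.9996)
n_2 = (+0.9962, -0.0868)
n_3 = (+0.6125, +0.7905)
n_4 = (+0.3162, +0.9487)
n_5 = (-0.2042, +0.9789)
n_6 = (-0.9935, -0.1140)
  (0,1): δ = 148.39°  ·
  (0,2): δ = 61.73°  ·
  (0,3): δ = 4.52°  ✓
  (0,4): δ = 14.81°  ✓
  (0,5): δ = 45.03°  ·
  (0,6): δ = 129.80°  ·
  (1,2): δ = 93.34°  ·
  (1,3): δ = 36.13°  ✓
  (1,4): δ = 16.80°  ✓
  (1,5): δ = 13.42°  ✓
  (1,6): δ = 98.18°  ·
  (2,3): δ = 122.79°  ·
  (2,4): δ = 103.45°  ·
  (2,5): δ = 73.24°  ·
  (2,6): δ = 11.53°  ✓
  (3,4): δ = 160.67°  ·
  (3,5): δ = 130.45°  ·
  (3,6): δ = 45.68°  ·
  (4,5): δ = 149.78°  ·
  (4,6): δ = 65.02°  ·
  (5,6): δ = 95.23°  ·
antipodal pairs: 6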